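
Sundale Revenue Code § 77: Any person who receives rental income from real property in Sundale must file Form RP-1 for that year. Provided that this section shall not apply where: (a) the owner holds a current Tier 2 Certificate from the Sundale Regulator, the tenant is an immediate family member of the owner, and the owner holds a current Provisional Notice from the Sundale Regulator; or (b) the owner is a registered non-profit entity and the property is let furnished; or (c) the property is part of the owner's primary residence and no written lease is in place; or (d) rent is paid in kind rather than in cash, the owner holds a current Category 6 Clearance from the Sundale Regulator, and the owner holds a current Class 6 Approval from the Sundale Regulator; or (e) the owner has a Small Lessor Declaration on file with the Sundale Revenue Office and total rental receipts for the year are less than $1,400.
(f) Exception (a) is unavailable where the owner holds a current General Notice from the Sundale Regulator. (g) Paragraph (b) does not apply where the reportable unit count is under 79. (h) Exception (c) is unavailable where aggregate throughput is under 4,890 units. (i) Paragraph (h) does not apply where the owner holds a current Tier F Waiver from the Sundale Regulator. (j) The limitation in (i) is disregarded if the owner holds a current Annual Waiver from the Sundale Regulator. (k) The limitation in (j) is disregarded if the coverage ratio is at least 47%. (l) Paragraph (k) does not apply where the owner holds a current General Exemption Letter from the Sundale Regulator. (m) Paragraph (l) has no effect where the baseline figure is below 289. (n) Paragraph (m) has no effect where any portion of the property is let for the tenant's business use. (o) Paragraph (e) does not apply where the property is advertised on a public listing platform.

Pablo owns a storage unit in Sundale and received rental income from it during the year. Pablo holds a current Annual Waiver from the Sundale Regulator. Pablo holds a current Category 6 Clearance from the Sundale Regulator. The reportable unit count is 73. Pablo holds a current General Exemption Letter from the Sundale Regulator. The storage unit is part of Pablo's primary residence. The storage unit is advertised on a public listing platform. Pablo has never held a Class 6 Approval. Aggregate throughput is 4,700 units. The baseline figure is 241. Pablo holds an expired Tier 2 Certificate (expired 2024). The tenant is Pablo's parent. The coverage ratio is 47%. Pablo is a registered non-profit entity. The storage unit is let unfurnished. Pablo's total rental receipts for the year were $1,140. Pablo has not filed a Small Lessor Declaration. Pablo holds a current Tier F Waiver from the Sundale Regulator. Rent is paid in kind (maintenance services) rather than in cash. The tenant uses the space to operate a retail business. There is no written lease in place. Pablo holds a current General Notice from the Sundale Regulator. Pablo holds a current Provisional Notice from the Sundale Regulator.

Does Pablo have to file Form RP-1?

Yes — Pablo must file Form RP-1.

Exception (a) fails — there is no Tier 2 Certificate in force.
Exception (b) requires that the property is let furnished; but the property is let unfurnished, so (b) is unavailable.
Exception (c)'s conditions are all satisfied: the storage unit is part of the primary residence; there is no written lease. But applying paragraphs (h)–(n): (h) operates against (c): aggregate throughput is 4,700 units, under the 4,890 units limit. (i) operates (a current Tier F Waiver is held), but yields to (j): (j) operates against (i): a current Annual Waiver is held. (k) would limit (j) — the coverage ratio is 47%, meeting the 47% threshold — but (l) sets (k) aside: (l) operates against (k): a current General Exemption Letter is held. (m) would limit (l) — the baseline figure is 241, below the 289 limit — but (n) sets (m) aside: (n) applies — the space is let for business use. (c) is therefore removed.
Exception (d) requires that the owner holds a current Class 6 Approval from the Sundale Regulator; but the Class 6 Approval is not current, so (d) is unavailable.
Exception (e) does not apply: no Small Lessor Declaration is on file.
Every exception is unavailable, so the rule governs.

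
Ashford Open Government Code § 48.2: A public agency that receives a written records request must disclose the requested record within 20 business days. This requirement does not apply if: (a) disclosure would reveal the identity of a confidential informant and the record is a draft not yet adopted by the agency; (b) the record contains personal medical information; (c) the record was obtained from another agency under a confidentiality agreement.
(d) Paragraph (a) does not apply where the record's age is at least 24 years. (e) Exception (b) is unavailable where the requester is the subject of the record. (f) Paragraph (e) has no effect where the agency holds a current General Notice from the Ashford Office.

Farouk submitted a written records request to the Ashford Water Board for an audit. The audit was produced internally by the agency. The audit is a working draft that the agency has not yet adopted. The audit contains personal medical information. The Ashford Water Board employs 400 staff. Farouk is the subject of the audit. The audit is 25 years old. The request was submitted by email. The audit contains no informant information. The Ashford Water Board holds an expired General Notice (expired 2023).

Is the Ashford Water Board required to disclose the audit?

Yes — the Ashford Water Board must disclose the audit.

Exception (a) requires that disclosure would reveal the identity of a confidential informant; but the audit contains no informant information, so (a) is unavailable.
Exception (b): the audit contains personal medical information — every condition holds. Turning to paragraphs (e)–(f): (e) is triggered — Farouk is the subject of the audit. (f), which would lift (e), does not operate here — there is no General Notice in force. Exception (b) does not apply.
Exception (c) requires that the record was obtained from another agency under a confidentiality agreement; but the audit was produced internally, so (c) is unavailable.
No exception applies. The general rule governs.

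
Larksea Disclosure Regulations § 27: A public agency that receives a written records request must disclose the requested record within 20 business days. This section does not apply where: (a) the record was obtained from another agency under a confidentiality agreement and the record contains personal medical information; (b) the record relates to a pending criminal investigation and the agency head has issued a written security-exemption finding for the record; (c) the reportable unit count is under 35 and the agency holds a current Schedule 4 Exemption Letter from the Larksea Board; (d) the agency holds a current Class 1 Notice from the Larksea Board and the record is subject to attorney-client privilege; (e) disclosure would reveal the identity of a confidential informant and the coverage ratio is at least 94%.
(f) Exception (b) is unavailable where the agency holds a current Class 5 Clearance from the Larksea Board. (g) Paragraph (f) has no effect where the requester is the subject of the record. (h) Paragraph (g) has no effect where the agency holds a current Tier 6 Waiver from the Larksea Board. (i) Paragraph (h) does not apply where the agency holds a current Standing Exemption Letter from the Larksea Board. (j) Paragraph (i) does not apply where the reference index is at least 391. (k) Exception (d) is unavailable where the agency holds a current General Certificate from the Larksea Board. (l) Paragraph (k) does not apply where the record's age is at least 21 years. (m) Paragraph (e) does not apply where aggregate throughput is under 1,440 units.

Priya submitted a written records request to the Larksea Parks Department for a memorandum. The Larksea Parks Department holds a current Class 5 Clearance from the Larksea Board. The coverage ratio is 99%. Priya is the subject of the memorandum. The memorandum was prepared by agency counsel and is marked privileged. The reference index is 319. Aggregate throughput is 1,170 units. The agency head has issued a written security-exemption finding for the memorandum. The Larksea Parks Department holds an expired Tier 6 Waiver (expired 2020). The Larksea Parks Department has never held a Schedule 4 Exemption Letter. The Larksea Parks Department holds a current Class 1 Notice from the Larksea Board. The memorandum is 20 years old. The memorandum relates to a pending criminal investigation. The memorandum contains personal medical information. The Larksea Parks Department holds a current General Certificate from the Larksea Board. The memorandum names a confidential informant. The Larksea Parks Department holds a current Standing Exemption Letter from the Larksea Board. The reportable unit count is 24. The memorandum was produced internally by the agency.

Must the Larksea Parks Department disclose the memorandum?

Exception (a) does not apply: the memorandum was produced internally.
All of (b)'s requirements are met (the memorandum relates to a pending investigation; a written security-exemption finding has been issued). Under paragraphs (f)–(j): (f) applies (a current Class 5 Clearance is held), but is displaced by (g): (g) operates against (f): Priya is the subject of the memorandum. (h) is not triggered (no current Tier 6 Waiver is held), so (g) stands. Exception (b) stands.
Exception (c) requires that the agency holds a current Schedule 4 Exemption Letter from the Larksea Board; but the Schedule 4 Exemption Letter is not current, so (c) is unavailable.
All of (d)'s requirements are met (a current Class 1 Notice is held; the memorandum is privileged). But applying paragraphs (k)–(l): (k) is triggered — a current General Certificate is held. (l), which would lift (k), is not triggered — the record's age is 20 years, short of 21 years. Exception (d) does not apply.
Exception (e): the memorandum names a confidential informant; the coverage ratio is 99%, meeting the 94% threshold — every condition holds. Turning to paragraph (m): (m) operates against (e): aggregate throughput is 1,170 units, under the 1,440 units limit. (e) is therefore removed.

No — exception (b) applies; the Larksea Parks Department is not required to disclose the memorandum.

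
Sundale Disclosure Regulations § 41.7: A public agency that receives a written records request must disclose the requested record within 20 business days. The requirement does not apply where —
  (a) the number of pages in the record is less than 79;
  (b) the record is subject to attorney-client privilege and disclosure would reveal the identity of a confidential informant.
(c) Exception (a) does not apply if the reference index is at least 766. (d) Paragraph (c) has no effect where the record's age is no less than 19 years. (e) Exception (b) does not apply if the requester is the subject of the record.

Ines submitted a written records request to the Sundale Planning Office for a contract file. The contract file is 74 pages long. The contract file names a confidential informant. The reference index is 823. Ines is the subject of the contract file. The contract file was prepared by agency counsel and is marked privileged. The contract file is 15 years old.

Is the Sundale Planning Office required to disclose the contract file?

Exception (a) is satisfied on its face — the number of pages in the record is 74, less than the 79 limit. However, paragraphs (c)–(d) must be considered: (c) operates — the reference index is 823, meeting the 766 threshold. (d), which would lift (c), is not triggered — the record's age is 15 years, short of 19 years. (a) is therefore removed.
Exception (b)'s conditions are all satisfied: the contract file is privileged; the contract file names a confidential informant. However, paragraph (e) must be considered: (e) operates against (b): Ines is the subject of the contract file. (b) is therefore removed.
Every exception is unavailable, so the rule governs.

Yes — the Sundale Planning Office must disclose the contract file.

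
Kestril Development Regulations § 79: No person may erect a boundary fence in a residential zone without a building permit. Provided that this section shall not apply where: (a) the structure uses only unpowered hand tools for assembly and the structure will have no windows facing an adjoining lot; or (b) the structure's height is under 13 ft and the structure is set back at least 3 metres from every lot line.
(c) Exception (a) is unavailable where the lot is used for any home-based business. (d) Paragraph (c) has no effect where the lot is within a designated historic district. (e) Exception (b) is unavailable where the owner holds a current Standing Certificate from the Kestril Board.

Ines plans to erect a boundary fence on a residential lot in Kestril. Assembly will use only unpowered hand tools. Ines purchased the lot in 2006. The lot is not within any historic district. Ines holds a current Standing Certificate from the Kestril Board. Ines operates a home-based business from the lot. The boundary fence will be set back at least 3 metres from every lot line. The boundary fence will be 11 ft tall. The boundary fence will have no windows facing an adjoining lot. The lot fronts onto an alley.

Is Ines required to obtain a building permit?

Yes — Ines must obtain a building permit.

All of (a)'s requirements are met (assembly uses only hand tools; no windows face an adjoining lot). Turning to paragraphs (c)–(d): (c) operates against (a): a home-based business operates on the lot. (d) is not triggered (the lot is not in a historic district), so (c) stands. So (a) is unavailable.
Exception (b)'s conditions are all satisfied: the structure's height is 11 ft, under the 13 ft limit; the setback is at least 3 m on every side. However, paragraph (e) must be considered: (e) applies — a current Standing Certificate is held. Exception (b) does not apply.
Every exception is unavailable, so the rule governs.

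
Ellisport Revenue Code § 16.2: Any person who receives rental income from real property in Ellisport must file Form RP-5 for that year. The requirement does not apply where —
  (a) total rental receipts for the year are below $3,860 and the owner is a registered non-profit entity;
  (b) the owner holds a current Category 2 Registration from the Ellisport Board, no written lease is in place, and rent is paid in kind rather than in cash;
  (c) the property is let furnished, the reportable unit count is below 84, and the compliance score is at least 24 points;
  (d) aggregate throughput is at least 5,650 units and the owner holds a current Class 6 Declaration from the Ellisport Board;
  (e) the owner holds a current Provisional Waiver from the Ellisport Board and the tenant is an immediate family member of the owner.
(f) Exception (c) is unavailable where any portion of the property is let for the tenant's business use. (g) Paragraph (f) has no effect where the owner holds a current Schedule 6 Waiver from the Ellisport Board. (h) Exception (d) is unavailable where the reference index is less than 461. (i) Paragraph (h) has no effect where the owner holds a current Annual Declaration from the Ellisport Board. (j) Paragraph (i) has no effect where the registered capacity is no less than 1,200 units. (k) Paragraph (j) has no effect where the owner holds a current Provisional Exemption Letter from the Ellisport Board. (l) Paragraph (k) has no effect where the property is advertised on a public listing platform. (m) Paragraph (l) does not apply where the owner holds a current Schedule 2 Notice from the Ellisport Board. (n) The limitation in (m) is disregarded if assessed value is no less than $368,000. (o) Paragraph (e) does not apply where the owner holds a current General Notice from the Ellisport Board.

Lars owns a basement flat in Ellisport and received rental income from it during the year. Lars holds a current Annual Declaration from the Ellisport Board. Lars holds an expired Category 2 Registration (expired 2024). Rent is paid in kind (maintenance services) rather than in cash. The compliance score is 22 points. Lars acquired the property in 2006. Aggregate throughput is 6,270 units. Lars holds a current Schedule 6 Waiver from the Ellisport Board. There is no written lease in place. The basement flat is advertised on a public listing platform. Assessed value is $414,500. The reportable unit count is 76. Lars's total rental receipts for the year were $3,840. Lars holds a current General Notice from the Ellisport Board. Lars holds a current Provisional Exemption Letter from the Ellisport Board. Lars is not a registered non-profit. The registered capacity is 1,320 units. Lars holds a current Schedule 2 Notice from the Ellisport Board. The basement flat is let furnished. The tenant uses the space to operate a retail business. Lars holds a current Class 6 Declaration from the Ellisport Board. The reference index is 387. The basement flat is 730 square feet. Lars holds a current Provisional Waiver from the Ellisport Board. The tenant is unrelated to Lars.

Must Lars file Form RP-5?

Exception (a) fails — Lars is not a registered non-profit.
Exception (b) does not apply: no current Category 2 Registration is held.
Exception (c) requires that the compliance score is at least 24 points; but the compliance score is 22 points, short of 24 points, so (c) is unavailable.
Exception (d) is satisfied on its face — aggregate throughput is 6,270 units, meeting the 5,650 units threshold; a current Class 6 Declaration is held. Turning to paragraphs (h)–(n): (h) applies — the reference index is 387, less than the 461 limit. (i) operates (a current Annual Declaration is held), but is itself disapplied by (j): (j) operates against (i): the registered capacity is 1,320 units, meeting the 1,200 units threshold. (k) would limit (j) — a current Provisional Exemption Letter is held — but (l) sets (k) aside: (l) is engaged — the property is publicly advertised. (m) applies (a current Schedule 2 Notice is held), but is displaced by (n): (n) operates against (m): assessed value is $414,500, meeting the $368,000 threshold. (d) is therefore removed.
Exception (e) requires that the tenant is an immediate family member of the owner; but the tenant is unrelated to the owner, so (e) is unavailable.
No exception is made out. Lars falls within the general rule.

Yes — Lars must file Form RP-5.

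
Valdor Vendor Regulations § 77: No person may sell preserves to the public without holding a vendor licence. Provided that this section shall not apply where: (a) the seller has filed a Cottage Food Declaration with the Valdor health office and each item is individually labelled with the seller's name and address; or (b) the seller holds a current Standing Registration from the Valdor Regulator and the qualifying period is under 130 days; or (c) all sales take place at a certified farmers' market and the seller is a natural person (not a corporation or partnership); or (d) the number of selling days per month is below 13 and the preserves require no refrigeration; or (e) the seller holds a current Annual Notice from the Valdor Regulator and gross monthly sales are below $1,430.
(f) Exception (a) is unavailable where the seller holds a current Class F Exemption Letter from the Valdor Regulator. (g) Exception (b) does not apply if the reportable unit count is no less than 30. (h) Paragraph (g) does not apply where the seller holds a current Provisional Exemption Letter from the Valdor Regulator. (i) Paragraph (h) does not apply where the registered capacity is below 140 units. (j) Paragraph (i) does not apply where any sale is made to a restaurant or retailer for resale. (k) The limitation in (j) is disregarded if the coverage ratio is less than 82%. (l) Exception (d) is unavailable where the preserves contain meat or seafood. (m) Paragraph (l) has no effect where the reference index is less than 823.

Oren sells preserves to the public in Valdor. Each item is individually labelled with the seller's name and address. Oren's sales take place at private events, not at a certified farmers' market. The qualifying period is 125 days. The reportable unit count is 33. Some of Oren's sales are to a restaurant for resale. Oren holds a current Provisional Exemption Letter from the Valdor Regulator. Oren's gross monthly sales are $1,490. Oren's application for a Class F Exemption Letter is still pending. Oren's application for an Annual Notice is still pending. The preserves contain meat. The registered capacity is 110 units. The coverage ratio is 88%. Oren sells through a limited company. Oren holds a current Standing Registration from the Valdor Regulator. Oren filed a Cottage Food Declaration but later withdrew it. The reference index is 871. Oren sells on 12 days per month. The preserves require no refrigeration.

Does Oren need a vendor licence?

Exception (a) fails — the Cottage Food Declaration was withdrawn.
All of (b)'s requirements are met (a current Standing Registration is held; the qualifying period is 125 days, under the 130 days limit). Applying paragraphs (g)–(k): (g) would limit (b) — the reportable unit count is 33, meeting the 30 threshold — but (h) sets (g) aside: (h) is triggered — a current Provisional Exemption Letter is held. (i) is triggered (the registered capacity is 110 units, below the 140 units limit), but is set aside by (j): (j) operates against (i): some sales are to a restaurant for resale. (k) is not triggered (the coverage ratio is 88%, not less than 82%), so (j) stands. Exception (b) stands.
Exception (c) does not apply: sales are at private events, not a certified farmers' market.
Exception (d): the number of selling days per month is 12, below the 13 limit; the preserves are shelf-stable — every condition holds. But applying paragraphs (l)–(m): (l) operates against (d): the preserves contain meat. (m) is not triggered (the reference index is 871, not less than 823), so (l) stands. (d) is therefore removed.
Exception (e) fails — the Annual Notice is not current.

No — exception (b) applies; Oren is not required to hold a vendor licence.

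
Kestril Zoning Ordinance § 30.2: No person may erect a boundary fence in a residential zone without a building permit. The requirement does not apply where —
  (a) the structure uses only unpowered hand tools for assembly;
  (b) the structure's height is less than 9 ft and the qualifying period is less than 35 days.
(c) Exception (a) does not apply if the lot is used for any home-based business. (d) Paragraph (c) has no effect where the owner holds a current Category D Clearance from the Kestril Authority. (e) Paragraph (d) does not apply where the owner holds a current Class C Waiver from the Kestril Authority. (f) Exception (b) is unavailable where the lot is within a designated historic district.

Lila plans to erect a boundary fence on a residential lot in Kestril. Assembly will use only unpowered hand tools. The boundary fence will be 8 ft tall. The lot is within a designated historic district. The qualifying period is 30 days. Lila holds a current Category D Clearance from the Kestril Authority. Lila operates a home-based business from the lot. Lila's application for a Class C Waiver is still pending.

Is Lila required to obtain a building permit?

All of (a)'s requirements are met (assembly uses only hand tools). Under paragraphs (c)–(e): (c) would limit (a) — a home-based business operates on the lot — but (d) sets (c) aside: (d) operates against (c): a current Category D Clearance is held. (e) is not engaged (no current Class C Waiver is held), so (d) stands. Exception (a) stands.
Exception (b)'s conditions are all satisfied: the structure's height is 8 ft, less than the 9 ft limit; the qualifying period is 30 days, less than the 35 days limit. However, paragraph (f) must be considered: (f) is engaged — the lot is in a historic district. So (b) is unavailable.

No — exception (a) applies; Lila does not need a building permit.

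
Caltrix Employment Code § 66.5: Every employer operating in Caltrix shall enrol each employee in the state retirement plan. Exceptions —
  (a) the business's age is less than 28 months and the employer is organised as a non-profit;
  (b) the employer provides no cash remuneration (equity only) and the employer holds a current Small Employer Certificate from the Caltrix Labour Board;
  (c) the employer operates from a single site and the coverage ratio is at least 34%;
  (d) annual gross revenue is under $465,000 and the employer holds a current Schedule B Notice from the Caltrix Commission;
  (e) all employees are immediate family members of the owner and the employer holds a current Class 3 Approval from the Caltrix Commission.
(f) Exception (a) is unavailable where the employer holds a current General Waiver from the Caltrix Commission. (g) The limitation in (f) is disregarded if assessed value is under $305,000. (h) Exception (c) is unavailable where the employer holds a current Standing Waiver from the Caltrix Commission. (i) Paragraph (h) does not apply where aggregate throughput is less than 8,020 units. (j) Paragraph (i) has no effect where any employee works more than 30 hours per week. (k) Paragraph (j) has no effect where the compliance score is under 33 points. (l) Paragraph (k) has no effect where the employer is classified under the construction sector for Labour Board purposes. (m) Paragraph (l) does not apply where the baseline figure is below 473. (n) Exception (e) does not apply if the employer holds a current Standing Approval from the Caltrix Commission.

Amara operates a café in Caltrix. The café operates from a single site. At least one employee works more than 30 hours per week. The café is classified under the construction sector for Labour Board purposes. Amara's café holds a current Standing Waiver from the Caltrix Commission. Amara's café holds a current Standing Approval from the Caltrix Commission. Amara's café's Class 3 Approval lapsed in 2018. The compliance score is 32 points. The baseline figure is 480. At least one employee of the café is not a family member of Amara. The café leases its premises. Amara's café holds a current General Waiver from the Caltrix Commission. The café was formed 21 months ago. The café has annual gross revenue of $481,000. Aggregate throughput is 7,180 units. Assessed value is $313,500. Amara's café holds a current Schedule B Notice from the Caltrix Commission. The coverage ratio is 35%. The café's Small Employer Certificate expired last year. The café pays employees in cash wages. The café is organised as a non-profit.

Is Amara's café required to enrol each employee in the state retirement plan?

All of (a)'s requirements are met (the business's age is 21 months, less than the 28 months limit; the employer is a non-profit). However, paragraphs (f)–(g) must be considered: (f) is triggered — a current General Waiver is held. (g) is not engaged (assessed value is $313,500, not under $305,000), so (f) stands. So (a) is unavailable.
Exception (b) does not apply: employees are paid cash wages.
All of (c)'s requirements are met (the employer operates from a single site; the coverage ratio is 35%, meeting the 34% threshold). But applying paragraphs (h)–(m): (h) operates against (c): a current Standing Waiver is held. (i) applies (aggregate throughput is 7,180 units, less than the 8,020 units limit), but is itself disapplied by (j): (j) operates against (i): at least one employee exceeds 30 hours/week. (k) is engaged (the compliance score is 32 points, under the 33 points limit), but yields to (l): (l) operates against (k): the café is classified under the construction sector. (m), which would lift (l), is not engaged — the baseline figure is 480, not below 473. So (c) is unavailable.
Exception (d) fails — annual gross revenue is $481,000, not under $465,000.
Exception (e) fails — at least one employee is not a family member.
No exception displaces § 66.5.

Yes — Amara's café must enrol each employee in the state retirement plan.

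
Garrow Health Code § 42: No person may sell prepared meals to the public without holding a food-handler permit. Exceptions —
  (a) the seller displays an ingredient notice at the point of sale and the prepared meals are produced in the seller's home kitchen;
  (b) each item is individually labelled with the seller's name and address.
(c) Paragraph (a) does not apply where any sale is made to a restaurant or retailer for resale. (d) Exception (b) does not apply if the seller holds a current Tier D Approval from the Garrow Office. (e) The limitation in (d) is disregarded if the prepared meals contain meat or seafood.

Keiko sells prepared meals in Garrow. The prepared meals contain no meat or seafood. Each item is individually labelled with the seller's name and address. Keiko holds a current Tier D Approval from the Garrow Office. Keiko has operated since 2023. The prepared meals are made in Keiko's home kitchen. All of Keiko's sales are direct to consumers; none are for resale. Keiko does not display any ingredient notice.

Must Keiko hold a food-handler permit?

Yes — Keiko must hold a food-handler permit.

Exception (a) does not apply: no ingredient notice is displayed.
All of (b)'s requirements are met (items are individually labelled). Turning to paragraphs (d)–(e): (d) operates against (b): a current Tier D Approval is held. (e), which would lift (d), is inapplicable — the prepared meals contain no meat or seafood. Exception (b) does not apply.
No exception applies. The general rule governs.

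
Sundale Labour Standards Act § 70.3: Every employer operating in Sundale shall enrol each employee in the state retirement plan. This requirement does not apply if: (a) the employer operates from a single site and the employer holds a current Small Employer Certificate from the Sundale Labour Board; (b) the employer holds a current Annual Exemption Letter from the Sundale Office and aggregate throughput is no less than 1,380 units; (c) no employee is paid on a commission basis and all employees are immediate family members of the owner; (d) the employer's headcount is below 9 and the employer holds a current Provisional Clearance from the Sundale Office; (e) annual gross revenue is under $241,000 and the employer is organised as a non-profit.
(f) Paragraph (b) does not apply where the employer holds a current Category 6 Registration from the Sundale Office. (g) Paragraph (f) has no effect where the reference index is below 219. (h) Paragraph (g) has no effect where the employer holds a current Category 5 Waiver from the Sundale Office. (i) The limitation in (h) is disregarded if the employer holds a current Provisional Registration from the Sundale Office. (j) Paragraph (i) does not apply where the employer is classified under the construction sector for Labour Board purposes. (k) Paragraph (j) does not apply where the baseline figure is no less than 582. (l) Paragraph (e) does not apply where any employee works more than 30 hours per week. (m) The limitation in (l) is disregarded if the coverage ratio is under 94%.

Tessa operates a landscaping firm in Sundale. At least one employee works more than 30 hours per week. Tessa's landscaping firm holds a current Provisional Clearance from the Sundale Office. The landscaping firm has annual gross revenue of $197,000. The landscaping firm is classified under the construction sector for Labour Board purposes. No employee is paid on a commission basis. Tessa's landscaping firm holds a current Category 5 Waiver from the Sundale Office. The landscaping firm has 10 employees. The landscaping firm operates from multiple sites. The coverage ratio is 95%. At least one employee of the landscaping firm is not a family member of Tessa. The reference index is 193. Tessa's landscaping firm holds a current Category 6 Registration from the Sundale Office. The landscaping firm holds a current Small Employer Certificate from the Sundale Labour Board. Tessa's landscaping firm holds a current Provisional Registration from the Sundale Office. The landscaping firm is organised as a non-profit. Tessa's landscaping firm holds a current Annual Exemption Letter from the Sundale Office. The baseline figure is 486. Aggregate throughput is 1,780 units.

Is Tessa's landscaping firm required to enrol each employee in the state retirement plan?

Exception (a) does not apply: the employer operates from multiple sites.
Exception (b): a current Annual Exemption Letter is held; aggregate throughput is 1,780 units, meeting the 1,380 units threshold — every condition holds. Turning to paragraphs (f)–(k): (f) operates — a current Category 6 Registration is held. (g) would limit (f) — the reference index is 193, below the 219 limit — but (h) sets (g) aside: (h) is triggered — a current Category 5 Waiver is held. (i) applies (a current Provisional Registration is held), but is displaced by (j): (j) operates — the landscaping firm is classified under the construction sector. (k), which would lift (j), is not triggered — the baseline figure is 486, short of 582. (b) is therefore removed.
Exception (c) requires that all employees are immediate family members of the owner; but at least one employee is not a family member, so (c) is unavailable.
Exception (d) fails — the employer's headcount is 10, not below 9.
All of (e)'s requirements are met (annual gross revenue is $197,000, under the $241,000 limit; the employer is a non-profit). Turning to paragraphs (l)–(m): (l) operates against (e): at least one employee exceeds 30 hours/week. (m), which would lift (l), is not engaged — the coverage ratio is 95%, not under 94%. Exception (e) does not apply.
None of the exceptions is available; § 70.3 applies in full.

Yes — Tessa's landscaping firm must enrol each employee in the state retirement plan.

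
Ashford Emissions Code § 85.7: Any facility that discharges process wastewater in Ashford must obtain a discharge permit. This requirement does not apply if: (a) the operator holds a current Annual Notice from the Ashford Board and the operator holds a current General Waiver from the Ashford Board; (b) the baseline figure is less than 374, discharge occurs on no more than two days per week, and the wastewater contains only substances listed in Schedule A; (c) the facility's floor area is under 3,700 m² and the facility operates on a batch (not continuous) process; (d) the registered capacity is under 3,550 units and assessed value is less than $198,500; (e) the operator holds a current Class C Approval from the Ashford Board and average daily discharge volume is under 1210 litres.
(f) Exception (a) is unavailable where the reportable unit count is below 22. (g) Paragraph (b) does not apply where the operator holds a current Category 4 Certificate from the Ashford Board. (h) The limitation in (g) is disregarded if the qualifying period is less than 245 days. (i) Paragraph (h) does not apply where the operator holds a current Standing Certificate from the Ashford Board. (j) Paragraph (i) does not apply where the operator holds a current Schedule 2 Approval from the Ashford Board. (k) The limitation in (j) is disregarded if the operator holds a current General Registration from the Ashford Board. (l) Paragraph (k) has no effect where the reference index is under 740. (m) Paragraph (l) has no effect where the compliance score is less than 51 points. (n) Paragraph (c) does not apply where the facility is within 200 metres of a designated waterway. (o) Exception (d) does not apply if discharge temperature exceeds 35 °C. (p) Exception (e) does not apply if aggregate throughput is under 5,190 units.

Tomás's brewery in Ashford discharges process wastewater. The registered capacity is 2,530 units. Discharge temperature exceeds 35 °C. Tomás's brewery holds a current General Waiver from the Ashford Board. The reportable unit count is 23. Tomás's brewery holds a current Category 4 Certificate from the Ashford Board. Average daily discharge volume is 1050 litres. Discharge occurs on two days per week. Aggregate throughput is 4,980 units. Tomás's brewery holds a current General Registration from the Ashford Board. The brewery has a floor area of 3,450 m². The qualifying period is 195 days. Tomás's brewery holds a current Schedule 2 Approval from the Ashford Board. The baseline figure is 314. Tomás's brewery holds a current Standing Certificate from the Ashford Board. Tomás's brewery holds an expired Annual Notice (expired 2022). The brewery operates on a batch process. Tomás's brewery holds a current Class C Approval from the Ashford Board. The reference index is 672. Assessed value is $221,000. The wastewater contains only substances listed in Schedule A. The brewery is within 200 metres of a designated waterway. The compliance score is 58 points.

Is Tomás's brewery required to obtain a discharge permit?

Exception (a) requires that the operator holds a current Annual Notice from the Ashford Board; but no current Annual Notice is held, so (a) is unavailable.
Exception (b)'s conditions are all satisfied: the baseline figure is 314, less than the 374 limit; discharge occurs on no more than two days per week; the wastewater is Schedule-A-only. Applying paragraphs (g)–(m): (g) would limit (b) — a current Category 4 Certificate is held — but (h) sets (g) aside: (h) operates against (g): the qualifying period is 195 days, less than the 245 days limit. (i) would limit (h) — a current Standing Certificate is held — but (j) sets (i) aside: (j) operates against (i): a current Schedule 2 Approval is held. (k) would limit (j) — a current General Registration is held — but (l) sets (k) aside: (l) operates against (k): the reference index is 672, under the 740 limit. (m) is not engaged (the compliance score is 58 points, not less than 51 points), so (l) stands. (b) remains available.
Exception (c): the facility's floor area is 3,450 m², under the 3,700 m² limit; the facility operates on a batch process — every condition holds. But: (n) operates — the brewery is within 200 m of a designated waterway. Exception (c) does not apply.
Exception (d) requires that assessed value is less than $198,500; but assessed value is $221,000, not less than $198,500, so (d) is unavailable.
Exception (e)'s conditions are all satisfied: a current Class C Approval is held; average daily discharge volume is 1050 litres, under the 1210 litres limit. Turning to paragraph (p): (p) operates against (e): aggregate throughput is 4,980 units, under the 5,190 units limit. (e) is therefore removed.

No — exception (b) applies; Tomás's brewery is not required to obtain a discharge permit.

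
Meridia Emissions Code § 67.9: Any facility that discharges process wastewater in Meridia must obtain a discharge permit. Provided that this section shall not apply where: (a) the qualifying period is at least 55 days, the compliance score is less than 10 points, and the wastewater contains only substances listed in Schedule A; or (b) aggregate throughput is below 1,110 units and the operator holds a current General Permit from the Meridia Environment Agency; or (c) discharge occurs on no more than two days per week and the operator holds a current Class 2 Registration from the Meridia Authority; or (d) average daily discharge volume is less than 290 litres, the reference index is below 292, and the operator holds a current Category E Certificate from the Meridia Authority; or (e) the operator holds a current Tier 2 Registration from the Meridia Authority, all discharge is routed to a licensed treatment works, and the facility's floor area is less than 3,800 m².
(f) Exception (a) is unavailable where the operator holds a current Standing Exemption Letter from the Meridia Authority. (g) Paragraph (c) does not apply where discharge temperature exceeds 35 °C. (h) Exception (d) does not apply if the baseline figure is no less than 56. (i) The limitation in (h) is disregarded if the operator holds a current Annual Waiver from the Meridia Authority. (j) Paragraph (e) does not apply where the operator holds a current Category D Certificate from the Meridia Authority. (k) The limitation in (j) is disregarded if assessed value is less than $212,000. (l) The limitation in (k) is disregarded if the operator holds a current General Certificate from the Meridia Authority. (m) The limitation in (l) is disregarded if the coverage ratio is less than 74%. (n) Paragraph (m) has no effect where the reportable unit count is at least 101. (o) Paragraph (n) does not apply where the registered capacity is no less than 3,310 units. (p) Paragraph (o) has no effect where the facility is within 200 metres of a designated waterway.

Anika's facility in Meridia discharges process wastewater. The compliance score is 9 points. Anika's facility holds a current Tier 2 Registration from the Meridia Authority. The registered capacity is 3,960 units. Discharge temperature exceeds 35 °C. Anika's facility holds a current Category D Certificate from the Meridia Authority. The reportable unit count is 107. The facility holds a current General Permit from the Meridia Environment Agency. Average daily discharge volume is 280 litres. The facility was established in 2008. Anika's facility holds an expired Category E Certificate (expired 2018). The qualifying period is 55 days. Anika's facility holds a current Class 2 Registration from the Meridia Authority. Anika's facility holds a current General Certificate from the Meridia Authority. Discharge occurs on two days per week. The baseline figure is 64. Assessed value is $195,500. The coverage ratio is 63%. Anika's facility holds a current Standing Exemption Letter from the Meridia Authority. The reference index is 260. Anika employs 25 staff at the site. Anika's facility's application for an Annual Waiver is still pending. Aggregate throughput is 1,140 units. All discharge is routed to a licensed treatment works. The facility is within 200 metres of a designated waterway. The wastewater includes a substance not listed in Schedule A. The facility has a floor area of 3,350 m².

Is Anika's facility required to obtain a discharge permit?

Exception (a) does not apply: the wastewater includes a non-Schedule-A substance.
Exception (b) requires that aggregate throughput is below 1,110 units; but aggregate throughput is 1,140 units, not below 1,110 units, so (b) is unavailable.
All of (c)'s requirements are met (discharge occurs on no more than two days per week; a current Class 2 Registration is held). Turning to paragraph (g): (g) operates — discharge temperature exceeds 35 °C. Exception (c) does not apply.
Exception (d) does not apply: there is no Category E Certificate in force.
Exception (e)'s conditions are all satisfied: a current Tier 2 Registration is held; discharge is routed to a licensed treatment works; the facility's floor area is 3,350 m², less than the 3,800 m² limit. But: (j) is triggered — a current Category D Certificate is held. (k) would limit (j) — assessed value is $195,500, less than the $212,000 limit — but (l) sets (k) aside: (l) operates — a current General Certificate is held. (m) is triggered (the coverage ratio is 63%, less than the 74% limit), but is itself disapplied by (n): (n) operates against (m): the reportable unit count is 107, meeting the 101 threshold. (o) would limit (n) — the registered capacity is 3,960 units, meeting the 3,310 units threshold — but (p) sets (o) aside: (p) operates against (o): the facility is within 200 m of a designated waterway. So (e) is unavailable.
Every exception is unavailable, so the rule governs.

Yes — Anika's facility must obtain a discharge permit.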